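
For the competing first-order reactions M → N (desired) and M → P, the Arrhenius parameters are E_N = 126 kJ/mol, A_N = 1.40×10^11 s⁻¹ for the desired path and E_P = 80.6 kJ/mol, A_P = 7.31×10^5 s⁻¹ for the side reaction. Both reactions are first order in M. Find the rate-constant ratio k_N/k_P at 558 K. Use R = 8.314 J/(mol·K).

10.8

With equal orders, S_{N/P} = k_N/k_P = (A_N/A_P)·exp[(E_P−E_N)/(RT)].
(E_P−E_N)/(RT) = (80.6−126)×10³/(8.314×558) = -45400/4639 = -9.786.
k_N/k_P = (1.40×10^11/7.31×10^5)·exp(-9.786) = 1.915×10^5 × 5.623×10^-5 = 10.8.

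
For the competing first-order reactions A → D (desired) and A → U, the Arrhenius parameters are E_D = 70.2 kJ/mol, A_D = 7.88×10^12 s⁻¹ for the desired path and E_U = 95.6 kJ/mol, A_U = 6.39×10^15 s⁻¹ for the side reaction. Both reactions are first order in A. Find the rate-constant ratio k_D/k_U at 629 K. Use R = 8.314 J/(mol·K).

k_D/k_U = (A_D/A_U)·exp[−(E_D−E_U)/(RT)] = (A_D/A_U)·exp[(E_U−E_D)/(RT)].
(E_U−E_D)/(RT) = (95.6−70.2)×10³/(8.314×629) = 25400/5230 = 4.857.
k_D/k_U = (7.88×10^12/6.39×10^15)·exp(4.857) = 0.001233 × 128.6 = 0.159.

0.159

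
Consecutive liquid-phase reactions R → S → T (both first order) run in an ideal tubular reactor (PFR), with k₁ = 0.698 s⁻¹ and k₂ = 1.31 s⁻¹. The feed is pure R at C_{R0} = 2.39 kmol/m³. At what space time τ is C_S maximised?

1.03 s

The intermediate peaks when r₁ = r₂, i.e. k₁e^(−k₁τ) = k₂e^(−k₂τ), giving τ_opt = ln(k₂/k₁)/(k₂−k₁).
= ln(1.31/0.698)/(1.31−0.698) = ln(1.877)/0.6120 = 0.6296/0.6120 = 1.03 s.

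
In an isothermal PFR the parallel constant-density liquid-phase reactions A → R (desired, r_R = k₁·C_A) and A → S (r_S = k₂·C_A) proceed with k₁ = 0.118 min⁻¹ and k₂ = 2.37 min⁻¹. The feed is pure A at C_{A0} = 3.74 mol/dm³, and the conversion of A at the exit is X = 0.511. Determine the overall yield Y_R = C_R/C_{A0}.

C_A = C_{A0}(1−X) = 1.829 mol/dm³.
Both paths are first order in A, so the instantaneous fraction to R is constant: dC_R/d(−C_A) = k₁/(k₁+k₂) = 0.04743.
C_R = 0.04743·(C_{A0}−C_A) = 0.04743×1.911 = 0.0906 mol/dm³.
Y_R = C_R/C_{A0} = 0.09064/3.74 = 0.0242.

0.0242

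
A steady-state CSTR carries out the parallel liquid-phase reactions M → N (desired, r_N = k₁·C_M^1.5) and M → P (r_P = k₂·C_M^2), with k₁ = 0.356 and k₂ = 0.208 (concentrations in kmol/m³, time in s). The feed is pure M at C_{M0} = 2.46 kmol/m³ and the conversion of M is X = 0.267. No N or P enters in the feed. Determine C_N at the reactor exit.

Exit C_M = C_{M0}(1−X) = 2.46×0.733 = 1.803 kmol/m³.
Rates in a CSTR are evaluated at the outlet concentration: r_N = 0.356×1.803^1.5 = 0.8620, r_P = 0.208×1.803^2 = 0.6763.
Fraction of consumed M going to N: r_N/(r_N+r_P) = 0.5604.
C_N = 0.5604·C_{M0}·X = 0.5604×2.46×0.267 = 0.368 kmol/m³.

0.368 kmol/m³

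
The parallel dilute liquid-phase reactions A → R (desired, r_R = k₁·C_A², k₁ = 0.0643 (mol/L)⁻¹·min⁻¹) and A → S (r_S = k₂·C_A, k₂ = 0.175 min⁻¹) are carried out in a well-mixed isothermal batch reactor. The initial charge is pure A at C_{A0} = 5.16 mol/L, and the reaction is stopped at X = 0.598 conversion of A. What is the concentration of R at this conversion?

C_A = C_{A0}(1−X) = 2.074 mol/L.
Along a PFR/batch, dC_S/dC_A = −r_S/(r_R+r_S) = −k₂/(k₂+k₁·C_A).
Integrating from C_{A0} to C_A: C_S = (0.175/0.0643)·ln[(0.175+0.0643·5.16)/(0.175+0.0643·2.07)] = 2.722·ln(0.5068/0.3084) = 1.352 mol/L.
Then C_R = (C_{A0}−C_A) − C_S = 3.086 − 1.352 = 1.734 mol/L.

1.73 mol/L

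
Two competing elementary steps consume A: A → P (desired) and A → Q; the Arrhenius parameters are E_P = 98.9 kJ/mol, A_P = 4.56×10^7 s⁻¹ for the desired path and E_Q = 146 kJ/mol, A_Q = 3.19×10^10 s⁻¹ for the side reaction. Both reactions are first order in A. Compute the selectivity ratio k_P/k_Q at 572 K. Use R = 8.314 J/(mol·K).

28.6

Since both paths have the same order in A, the concentration cancels and S_{P/Q} = k_P/k_Q = (A_P/A_Q)·exp[(E_Q−E_P)/(RT)].
(E_Q−E_P)/(RT) = (146−98.9)×10³/(8.314×572) = 47100/4756 = 9.904.
k_P/k_Q = (4.56×10^7/3.19×10^10)·exp(9.904) = 0.001429 × 20012 = 28.6.
Since E_P < E_Q, lowering the temperature improves selectivity toward P.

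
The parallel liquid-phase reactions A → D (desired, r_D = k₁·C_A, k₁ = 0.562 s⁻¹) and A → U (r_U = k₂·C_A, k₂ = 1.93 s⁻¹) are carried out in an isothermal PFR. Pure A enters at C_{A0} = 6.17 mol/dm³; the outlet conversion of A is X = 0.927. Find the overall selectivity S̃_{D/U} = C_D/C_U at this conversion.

0.291

C_A = C_{A0}(1−X) = 0.4504 mol/dm³.
Both paths are first order in A, so the instantaneous fraction to D is constant: dC_D/d(−C_A) = k₁/(k₁+k₂) = 0.2255.
C_D = 0.2255·(C_{A0}−C_A) = 0.2255×5.720 = 1.29 mol/dm³.
C_U = (C_{A0}−C_A)−C_D = 4.430 mol/dm³; S̃_{D/U} = 1.290/4.430 = 0.291.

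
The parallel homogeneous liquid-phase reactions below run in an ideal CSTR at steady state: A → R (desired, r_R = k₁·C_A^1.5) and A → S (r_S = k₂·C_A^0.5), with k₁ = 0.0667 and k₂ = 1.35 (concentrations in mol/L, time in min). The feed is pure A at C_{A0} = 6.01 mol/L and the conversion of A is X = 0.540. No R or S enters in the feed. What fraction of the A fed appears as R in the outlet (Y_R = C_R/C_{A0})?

0.0649

Exit C_A = C_{A0}(1−X) = 6.01×0.460 = 2.765 mol/L.
In a CSTR the entire volume is at exit conditions, so r_R = 0.0667×2.765^1.5 = 0.3066 and r_S = 1.35×2.765^0.5 = 2.245.
Fraction of consumed A going to R: r_R/(r_R+r_S) = 0.1202.
C_R = 0.1202·C_{A0}·X = 0.1202×6.01×0.540 = 0.390 mol/L; Y_R = C_R/C_{A0} = 0.0649.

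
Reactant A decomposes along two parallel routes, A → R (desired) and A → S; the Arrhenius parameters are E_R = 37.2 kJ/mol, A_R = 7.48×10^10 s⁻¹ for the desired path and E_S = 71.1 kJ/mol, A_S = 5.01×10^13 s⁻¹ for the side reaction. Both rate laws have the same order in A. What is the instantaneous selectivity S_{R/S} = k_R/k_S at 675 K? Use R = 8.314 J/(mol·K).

Since both paths have the same order in A, the concentration cancels and S_{R/S} = k_R/k_S = (A_R/A_S)·exp[(E_S−E_R)/(RT)].
(E_S−E_R)/(RT) = (71.1−37.2)×10³/(8.314×675) = 33900/5612 = 6.041.
k_R/k_S = (7.48×10^10/5.01×10^13)·exp(6.041) = 0.001493 × 420.2 = 0.627.

0.627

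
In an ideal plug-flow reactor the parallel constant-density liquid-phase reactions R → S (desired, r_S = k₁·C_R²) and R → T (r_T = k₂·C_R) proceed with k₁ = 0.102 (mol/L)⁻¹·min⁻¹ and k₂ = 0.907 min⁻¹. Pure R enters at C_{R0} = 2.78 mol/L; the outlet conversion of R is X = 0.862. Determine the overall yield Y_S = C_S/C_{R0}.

C_R = C_{R0}(1−X) = 0.3836 mol/L.
Along a PFR/batch, dC_T/dC_R = −r_T/(r_S+r_T) = −k₂/(k₂+k₁·C_R).
Integrating from C_{R0} to C_R: C_T = (0.907/0.102)·ln[(0.907+0.102·2.78)/(0.907+0.102·0.384)] = 8.892·ln(1.191/0.9461) = 2.043 mol/L.
Then C_S = (C_{R0}−C_R) − C_T = 2.396 − 2.043 = 0.3530 mol/L.
Y_S = C_S/C_{R0} = 0.3530/2.78 = 0.127.

0.127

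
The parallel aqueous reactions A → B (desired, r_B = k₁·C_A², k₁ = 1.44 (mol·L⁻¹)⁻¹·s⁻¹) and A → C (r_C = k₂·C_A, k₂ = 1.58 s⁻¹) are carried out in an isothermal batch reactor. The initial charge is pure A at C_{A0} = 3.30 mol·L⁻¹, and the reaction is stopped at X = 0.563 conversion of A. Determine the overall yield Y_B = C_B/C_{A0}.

C_A = C_{A0}(1−X) = 1.442 mol·L⁻¹.
Along a PFR/batch, dC_C/dC_A = −r_C/(r_B+r_C) = −k₂/(k₂+k₁·C_A).
Integrating from C_{A0} to C_A: C_C = (1.58/1.44)·ln[(1.58+1.44·3.30)/(1.58+1.44·1.44)] = 1.097·ln(6.332/3.657) = 0.6025 mol·L⁻¹.
Then C_B = (C_{A0}−C_A) − C_C = 1.858 − 0.6025 = 1.255 mol·L⁻¹.
Y_B = C_B/C_{A0} = 1.255/3.30 = 0.380.

0.380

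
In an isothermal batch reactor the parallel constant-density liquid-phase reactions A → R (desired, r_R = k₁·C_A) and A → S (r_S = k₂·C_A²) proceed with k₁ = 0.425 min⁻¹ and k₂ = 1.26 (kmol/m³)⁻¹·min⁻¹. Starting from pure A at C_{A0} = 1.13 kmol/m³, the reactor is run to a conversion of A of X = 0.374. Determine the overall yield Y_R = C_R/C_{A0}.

0.101

C_A = C_{A0}(1−X) = 0.7074 kmol/m³.
Along a PFR/batch, dC_R/dC_A = −r_R/(r_R+r_S) = −k₁/(k₁+k₂·C_A).
Integrating from C_{A0} to C_A: C_R = (0.425/1.26)·ln[(0.425+1.26·1.13)/(0.425+1.26·0.707)] = 0.3373·ln(1.849/1.316) = 0.1146 kmol/m³.
Y_R = C_R/C_{A0} = 0.1146/1.13 = 0.101.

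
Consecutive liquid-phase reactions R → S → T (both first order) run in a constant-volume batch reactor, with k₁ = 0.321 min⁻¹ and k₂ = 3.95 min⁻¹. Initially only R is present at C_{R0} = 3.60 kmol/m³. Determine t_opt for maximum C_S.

For first-order series the maximum of C_S occurs at t_opt = ln(k₂/k₁)/(k₂−k₁).
= ln(3.95/0.321)/(3.95−0.321) = ln(12.31)/3.629 = 2.510/3.629 = 0.692 min.

0.692 min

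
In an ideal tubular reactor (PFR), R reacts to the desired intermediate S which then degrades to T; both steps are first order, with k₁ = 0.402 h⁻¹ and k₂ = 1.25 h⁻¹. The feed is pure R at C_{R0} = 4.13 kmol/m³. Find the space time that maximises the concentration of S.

1.34 h

For first-order series the maximum of C_S occurs at τ_opt = ln(k₂/k₁)/(k₂−k₁).
= ln(1.25/0.402)/(1.25−0.402) = ln(3.109)/0.8480 = 1.134/0.8480 = 1.34 h.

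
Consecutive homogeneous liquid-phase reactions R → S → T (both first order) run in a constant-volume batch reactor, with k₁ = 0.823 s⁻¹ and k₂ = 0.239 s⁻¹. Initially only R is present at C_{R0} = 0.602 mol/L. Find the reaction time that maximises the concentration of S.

2.12 s

Setting dC_S/dt = 0 gives t_opt = ln(k₂/k₁)/(k₂−k₁).
= ln(0.239/0.823)/(0.239−0.823) = ln(0.2904)/-0.5840 = -1.236/-0.5840 = 2.12 s.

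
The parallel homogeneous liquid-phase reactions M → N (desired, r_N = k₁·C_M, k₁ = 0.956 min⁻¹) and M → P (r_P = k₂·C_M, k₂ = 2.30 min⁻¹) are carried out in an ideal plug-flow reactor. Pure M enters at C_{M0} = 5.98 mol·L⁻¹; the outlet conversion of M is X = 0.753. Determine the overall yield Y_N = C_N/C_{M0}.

C_M = C_{M0}(1−X) = 1.477 mol·L⁻¹.
Both paths are first order in M, so the instantaneous fraction to N is constant: dC_N/d(−C_M) = k₁/(k₁+k₂) = 0.2936.
C_N = 0.2936·(C_{M0}−C_M) = 0.2936×4.503 = 1.32 mol·L⁻¹.
Y_N = C_N/C_{M0} = 1.322/5.98 = 0.221.

0.221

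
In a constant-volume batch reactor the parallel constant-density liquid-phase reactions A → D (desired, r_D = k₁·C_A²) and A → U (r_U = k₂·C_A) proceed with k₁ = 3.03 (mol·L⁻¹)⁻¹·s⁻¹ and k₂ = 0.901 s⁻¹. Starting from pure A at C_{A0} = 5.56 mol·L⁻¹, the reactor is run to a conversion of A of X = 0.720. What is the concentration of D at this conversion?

3.66 mol·L⁻¹

C_A = C_{A0}(1−X) = 1.557 mol·L⁻¹.
Along a PFR/batch, dC_U/dC_A = −r_U/(r_D+r_U) = −k₂/(k₂+k₁·C_A).
Integrating from C_{A0} to C_A: C_U = (0.901/3.03)·ln[(0.901+3.03·5.56)/(0.901+3.03·1.56)] = 0.2974·ln(17.75/5.618) = 0.3420 mol·L⁻¹.
Then C_D = (C_{A0}−C_A) − C_U = 4.003 − 0.3420 = 3.661 mol·L⁻¹.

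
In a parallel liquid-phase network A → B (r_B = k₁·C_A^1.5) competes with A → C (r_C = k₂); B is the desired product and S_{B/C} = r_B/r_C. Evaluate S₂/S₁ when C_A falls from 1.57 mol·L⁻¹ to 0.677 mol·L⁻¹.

S_{B/C} = (k₁/k₂)·C_A^1.5, so S₂/S₁ = (C_{A,2}/C_{A,1})^1.5.
= (0.677/1.57)^1.5 = (0.4312)^1.5 = 0.283.
Selectivity toward B falls as C_A falls — high-concentration operation is favoured.

0.283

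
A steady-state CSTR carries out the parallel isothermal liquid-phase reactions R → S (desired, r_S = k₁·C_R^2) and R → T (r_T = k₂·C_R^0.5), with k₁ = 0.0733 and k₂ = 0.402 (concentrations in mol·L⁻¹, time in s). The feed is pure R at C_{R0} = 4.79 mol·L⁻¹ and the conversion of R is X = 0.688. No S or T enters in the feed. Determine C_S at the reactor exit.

0.824 mol·L⁻¹

Exit C_R = C_{R0}(1−X) = 4.79×0.312 = 1.494 mol·L⁻¹.
A CSTR operates uniformly at the exit composition, giving r_S = 0.1637 and r_T = 0.4914 (each k·C_R^n at C_R = 1.494).
Fraction of consumed R going to S: r_S/(r_S+r_T) = 0.2499.
C_S = 0.2499·C_{R0}·X = 0.2499×4.79×0.688 = 0.824 mol·L⁻¹.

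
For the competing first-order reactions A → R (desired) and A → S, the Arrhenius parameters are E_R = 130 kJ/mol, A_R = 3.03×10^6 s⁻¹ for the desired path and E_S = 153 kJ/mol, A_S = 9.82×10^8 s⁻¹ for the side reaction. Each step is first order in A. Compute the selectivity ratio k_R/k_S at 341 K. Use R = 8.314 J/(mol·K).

With equal orders, S_{R/S} = k_R/k_S = (A_R/A_S)·exp[(E_S−E_R)/(RT)].
(E_S−E_R)/(RT) = (153−130)×10³/(8.314×341) = 23000/2835 = 8.113.
k_R/k_S = (3.03×10^6/9.82×10^8)·exp(8.113) = 0.003086 × 3336 = 10.3.

10.3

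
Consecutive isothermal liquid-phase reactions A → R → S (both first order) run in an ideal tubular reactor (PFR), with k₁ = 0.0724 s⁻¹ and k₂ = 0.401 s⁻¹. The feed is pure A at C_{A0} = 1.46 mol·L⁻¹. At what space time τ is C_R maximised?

For first-order series the maximum of C_R occurs at τ_opt = ln(k₂/k₁)/(k₂−k₁).
= ln(0.401/0.0724)/(0.401−0.0724) = ln(5.539)/0.3286 = 1.712/0.3286 = 5.21 s.

5.21 s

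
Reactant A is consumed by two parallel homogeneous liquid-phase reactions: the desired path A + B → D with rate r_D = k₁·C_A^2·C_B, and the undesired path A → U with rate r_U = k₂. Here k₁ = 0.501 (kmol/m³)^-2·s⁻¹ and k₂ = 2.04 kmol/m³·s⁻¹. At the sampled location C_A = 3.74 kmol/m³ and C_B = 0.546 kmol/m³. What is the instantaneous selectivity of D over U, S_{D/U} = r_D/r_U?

S_{D/U} = r_D/r_U = (k₁·C_A^2·C_B)/(k₂) = (k₁/k₂)·C_A^2·C_B.
= (0.501×3.740^2×0.5460) / (2.04) = 3.826/2.040 = 1.88.
Since the desired path is higher order in A, keeping C_A high (PFR or concentrated feed) favours D.

1.88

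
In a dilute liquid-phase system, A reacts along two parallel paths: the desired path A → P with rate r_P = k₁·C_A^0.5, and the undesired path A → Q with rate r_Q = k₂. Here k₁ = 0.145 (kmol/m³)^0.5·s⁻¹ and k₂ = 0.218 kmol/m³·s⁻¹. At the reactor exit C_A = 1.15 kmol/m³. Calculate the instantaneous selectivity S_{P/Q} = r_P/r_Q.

S_{P/Q} = r_P/r_Q = (k₁·C_A^0.5)/(k₂) = (k₁/k₂)·C_A^0.5.
= (0.145×1.150^0.5) / (0.218) = 0.1555/0.2180 = 0.713.

0.713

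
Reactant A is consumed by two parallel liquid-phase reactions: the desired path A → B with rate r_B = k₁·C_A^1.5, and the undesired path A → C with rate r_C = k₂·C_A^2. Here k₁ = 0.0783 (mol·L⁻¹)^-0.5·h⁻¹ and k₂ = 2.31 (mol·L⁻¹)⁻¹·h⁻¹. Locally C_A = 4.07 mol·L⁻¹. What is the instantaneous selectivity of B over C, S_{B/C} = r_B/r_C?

0.0168

S_{B/C} = r_B/r_C = (k₁·C_A^1.5)/(k₂·C_A^2) = (k₁/k₂)·C_A^-0.5.
= (0.0783×4.070^1.5) / (2.31×4.070^2) = 0.6429/38.26 = 0.0168.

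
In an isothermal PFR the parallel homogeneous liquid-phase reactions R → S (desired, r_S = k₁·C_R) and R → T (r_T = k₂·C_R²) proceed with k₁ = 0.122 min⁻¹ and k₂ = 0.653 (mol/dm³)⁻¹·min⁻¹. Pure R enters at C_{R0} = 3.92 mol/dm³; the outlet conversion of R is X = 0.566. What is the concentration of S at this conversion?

C_R = C_{R0}(1−X) = 1.701 mol/dm³.
Along a PFR/batch, dC_S/dC_R = −r_S/(r_S+r_T) = −k₁/(k₁+k₂·C_R).
Integrating from C_{R0} to C_R: C_S = (0.122/0.653)·ln[(0.122+0.653·3.92)/(0.122+0.653·1.70)] = 0.1868·ln(2.682/1.233) = 0.1452 mol/dm³.

0.145 mol/dm³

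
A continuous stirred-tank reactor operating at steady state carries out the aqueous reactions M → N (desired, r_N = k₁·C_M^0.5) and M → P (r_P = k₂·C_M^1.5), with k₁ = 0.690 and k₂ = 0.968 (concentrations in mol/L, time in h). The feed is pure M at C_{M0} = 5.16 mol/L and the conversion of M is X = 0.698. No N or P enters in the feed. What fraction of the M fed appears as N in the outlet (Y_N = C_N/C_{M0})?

0.219

Exit C_M = C_{M0}(1−X) = 5.16×0.302 = 1.558 mol/L.
Rates in a CSTR are evaluated at the outlet concentration: r_N = 0.690×1.558^0.5 = 0.8613, r_P = 0.968×1.558^1.5 = 1.883.
Fraction of consumed M going to N: r_N/(r_N+r_P) = 0.3139.
C_N = 0.3139·C_{M0}·X = 0.3139×5.16×0.698 = 1.13 mol/L; Y_N = C_N/C_{M0} = 0.219.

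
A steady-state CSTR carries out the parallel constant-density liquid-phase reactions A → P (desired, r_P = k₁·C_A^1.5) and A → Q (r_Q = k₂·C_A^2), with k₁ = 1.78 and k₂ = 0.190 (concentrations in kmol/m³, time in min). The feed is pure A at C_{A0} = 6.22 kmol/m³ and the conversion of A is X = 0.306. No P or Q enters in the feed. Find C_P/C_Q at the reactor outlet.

Exit C_A = C_{A0}(1−X) = 6.22×0.694 = 4.317 kmol/m³.
Rates in a CSTR are evaluated at the outlet concentration: r_P = 1.78×4.317^1.5 = 15.96, r_Q = 0.190×4.317^2 = 3.540.
Overall selectivity = C_P/C_Q = r_Pτ/(r_Qτ) = r_P/r_Q = 4.51.

4.51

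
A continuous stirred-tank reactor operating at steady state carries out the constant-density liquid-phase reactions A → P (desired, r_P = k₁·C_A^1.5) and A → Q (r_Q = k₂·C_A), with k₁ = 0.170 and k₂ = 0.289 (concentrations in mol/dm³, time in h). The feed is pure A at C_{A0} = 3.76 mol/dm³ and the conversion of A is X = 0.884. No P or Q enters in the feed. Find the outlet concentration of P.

Exit C_A = C_{A0}(1−X) = 3.76×0.116 = 0.4362 mol/dm³.
A CSTR operates uniformly at the exit composition, giving r_P = 0.04897 and r_Q = 0.1261 (each k·C_A^n at C_A = 0.4362).
Fraction of consumed A going to P: r_P/(r_P+r_Q) = 0.2798.
C_P = 0.2798·C_{A0}·X = 0.2798×3.76×0.884 = 0.930 mol/dm³.

0.930 mol/dm³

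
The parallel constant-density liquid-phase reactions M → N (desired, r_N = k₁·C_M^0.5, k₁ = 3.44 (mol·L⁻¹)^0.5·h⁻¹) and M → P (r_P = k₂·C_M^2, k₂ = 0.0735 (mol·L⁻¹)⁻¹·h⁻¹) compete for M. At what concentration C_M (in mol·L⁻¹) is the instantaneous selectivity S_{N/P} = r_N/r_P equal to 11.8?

S_{N/P} = (k₁/k₂)·C_M^-1.5 ⇒ C_M = (S·k₂/k₁)^(1/(-1.5)).
= (11.8×0.0735/3.44)^(-0.6667) = (0.2521)^(-0.6667) = 2.51 mol·L⁻¹.

2.51 mol·L⁻¹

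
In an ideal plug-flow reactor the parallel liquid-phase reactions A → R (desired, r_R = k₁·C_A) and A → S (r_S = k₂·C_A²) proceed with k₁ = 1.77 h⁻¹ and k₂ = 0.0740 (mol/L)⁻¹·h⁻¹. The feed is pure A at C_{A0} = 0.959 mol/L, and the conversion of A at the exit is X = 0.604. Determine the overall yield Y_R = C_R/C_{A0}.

0.588

C_A = C_{A0}(1−X) = 0.3798 mol/L.
Along a PFR/batch, dC_R/dC_A = −r_R/(r_R+r_S) = −k₁/(k₁+k₂·C_A).
Integrating from C_{A0} to C_A: C_R = (1.77/0.0740)·ln[(1.77+0.0740·0.959)/(1.77+0.0740·0.380)] = 23.92·ln(1.841/1.798) = 0.5635 mol/L.
Y_R = C_R/C_{A0} = 0.5635/0.959 = 0.588.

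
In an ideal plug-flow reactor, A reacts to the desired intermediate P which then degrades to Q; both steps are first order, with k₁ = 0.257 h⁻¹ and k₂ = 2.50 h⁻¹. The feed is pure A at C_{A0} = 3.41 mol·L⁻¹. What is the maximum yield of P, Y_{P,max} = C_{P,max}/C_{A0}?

0.0792

For a first-order series the maximum intermediate yield is C_{P,max}/C_{A0} = (k₁/k₂)^[k₂/(k₂−k₁)].
= (0.257/2.50)^(2.50/(2.50−0.257)) = (0.1028)^(1.115) = 0.07921.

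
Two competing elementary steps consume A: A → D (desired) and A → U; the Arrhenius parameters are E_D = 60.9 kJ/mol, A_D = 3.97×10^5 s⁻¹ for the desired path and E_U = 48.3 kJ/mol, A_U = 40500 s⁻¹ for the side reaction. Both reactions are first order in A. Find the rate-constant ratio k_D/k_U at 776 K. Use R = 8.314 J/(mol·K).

1.39

Since both paths have the same order in A, the concentration cancels and S_{D/U} = k_D/k_U = (A_D/A_U)·exp[(E_U−E_D)/(RT)].
(E_U−E_D)/(RT) = (48.3−60.9)×10³/(8.314×776) = -12600/6452 = -1.953.
k_D/k_U = (3.97×10^5/40500)·exp(-1.953) = 9.802 × 0.1419 = 1.39.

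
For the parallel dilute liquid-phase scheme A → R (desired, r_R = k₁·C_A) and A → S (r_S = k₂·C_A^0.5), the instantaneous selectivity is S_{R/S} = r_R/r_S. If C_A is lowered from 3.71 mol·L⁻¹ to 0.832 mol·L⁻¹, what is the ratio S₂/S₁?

S_{R/S} = (k₁/k₂)·C_A^0.5, so S₂/S₁ = (C_{A,2}/C_{A,1})^0.5.
= (0.832/3.71)^0.5 = (0.2243)^0.5 = 0.474.

0.474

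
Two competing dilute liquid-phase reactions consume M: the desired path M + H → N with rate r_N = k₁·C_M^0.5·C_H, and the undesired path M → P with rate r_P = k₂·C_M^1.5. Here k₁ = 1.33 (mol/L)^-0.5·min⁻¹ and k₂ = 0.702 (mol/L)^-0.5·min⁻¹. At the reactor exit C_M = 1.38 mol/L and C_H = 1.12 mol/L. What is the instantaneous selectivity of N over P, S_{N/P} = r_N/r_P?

S_{N/P} = r_N/r_P = (k₁·C_M^0.5·C_H)/(k₂·C_M^1.5) = (k₁/k₂)·C_M⁻¹·C_H.
= (1.33×1.380^0.5×1.120) / (0.702×1.380^1.5) = 1.750/1.138 = 1.54.
The undesired path is higher order in M, so low C_M (CSTR or dilute feed) favours N.

1.54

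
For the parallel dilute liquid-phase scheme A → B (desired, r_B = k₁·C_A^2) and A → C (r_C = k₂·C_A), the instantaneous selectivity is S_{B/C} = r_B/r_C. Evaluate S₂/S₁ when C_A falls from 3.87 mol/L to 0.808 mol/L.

0.209

S_{B/C} = (k₁/k₂)·C_A, so S₂/S₁ = (C_{A,2}/C_{A,1}).
= 0.808/3.87 = 0.209.
Selectivity toward B falls as C_A falls — high-concentration operation is favoured.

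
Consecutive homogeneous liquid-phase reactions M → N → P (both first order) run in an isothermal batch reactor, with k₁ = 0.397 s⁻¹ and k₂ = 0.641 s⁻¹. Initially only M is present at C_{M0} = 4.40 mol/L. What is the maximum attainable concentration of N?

For a first-order series the maximum intermediate yield is C_{N,max}/C_{M0} = (k₁/k₂)^[k₂/(k₂−k₁)].
= (0.397/0.641)^(0.641/(0.641−0.397)) = (0.6193)^(2.627) = 0.2841.
C_{N,max} = 0.2841×4.40 = 1.25 mol/L.

1.25 mol/L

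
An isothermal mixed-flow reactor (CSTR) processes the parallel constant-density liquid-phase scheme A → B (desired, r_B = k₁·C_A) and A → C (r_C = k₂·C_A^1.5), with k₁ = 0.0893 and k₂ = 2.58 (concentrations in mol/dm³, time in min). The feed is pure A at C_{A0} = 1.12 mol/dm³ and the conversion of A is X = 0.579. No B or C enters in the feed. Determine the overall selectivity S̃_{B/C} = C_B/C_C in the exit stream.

0.0504

Exit C_A = C_{A0}(1−X) = 1.12×0.421 = 0.4715 mol/dm³.
Rates in a CSTR are evaluated at the outlet concentration: r_B = 0.0893×0.4715 = 0.04211, r_C = 2.58×0.4715^1.5 = 0.8354.
Overall selectivity = C_B/C_C = r_Bτ/(r_Cτ) = r_B/r_C = 0.0504.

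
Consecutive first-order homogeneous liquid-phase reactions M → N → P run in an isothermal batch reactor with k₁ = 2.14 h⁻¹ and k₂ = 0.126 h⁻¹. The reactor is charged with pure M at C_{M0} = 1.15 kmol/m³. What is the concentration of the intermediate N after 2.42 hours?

Solving the coupled first-order balances gives C_N(t) = [k₁/(k₂−k₁)]·C_{M0}·(e^(−k₁t) − e^(−k₂t)).
e^(−k₁t) = e^(−2.14×2.42) = e^(−5.179) = 0.005635; e^(−k₂t) = e^(−0.3049) = 0.7372.
C_N = 2.14×1.15/(0.126−2.14) × (0.005635−0.7372) = (-1.222)×(-0.7315) = 0.8939 kmol/m³.

0.894 kmol/m³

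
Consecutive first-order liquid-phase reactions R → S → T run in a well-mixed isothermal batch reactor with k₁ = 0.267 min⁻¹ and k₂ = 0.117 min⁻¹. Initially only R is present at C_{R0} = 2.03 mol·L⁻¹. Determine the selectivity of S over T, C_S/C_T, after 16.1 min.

0.333

The intermediate concentration in a first-order A→B→C sequence is C_S = k₁C_{R0}(e^(−k₁t) − e^(−k₂t))/(k₂−k₁).
e^(−k₁t) = e^(−0.267×16.1) = e^(−4.299) = 0.01359; e^(−k₂t) = e^(−1.884) = 0.1520.
C_S = 0.267×2.03/(0.117−0.267) × (0.01359−0.1520) = (-3.613)×(-0.1384) = 0.5002 mol·L⁻¹.
C_R = C_{R0}e^(−k₁t) = 0.02758 mol·L⁻¹, so C_T = C_{R0}−C_R−C_S = 1.502 mol·L⁻¹; C_S/C_T = 0.333.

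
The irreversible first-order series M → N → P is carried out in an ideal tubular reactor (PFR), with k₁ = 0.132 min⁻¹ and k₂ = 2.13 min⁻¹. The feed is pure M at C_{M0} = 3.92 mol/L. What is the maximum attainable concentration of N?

0.202 mol/L

Evaluating C_N at τ_opt = ln(k₂/k₁)/(k₂−k₁) gives C_{N,max}/C_{M0} = (k₁/k₂)^[k₂/(k₂−k₁)].
= (0.132/2.13)^(2.13/(2.13−0.132)) = (0.06197)^(1.066) = 0.05157.
C_{N,max} = 0.05157×3.92 = 0.202 mol/L.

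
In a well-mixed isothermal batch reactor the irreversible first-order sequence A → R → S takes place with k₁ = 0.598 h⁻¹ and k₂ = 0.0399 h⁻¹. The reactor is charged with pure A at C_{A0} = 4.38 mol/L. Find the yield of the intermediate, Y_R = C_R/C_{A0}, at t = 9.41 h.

The intermediate concentration in a first-order A→B→C sequence is C_R = k₁C_{A0}(e^(−k₁t) − e^(−k₂t))/(k₂−k₁).
e^(−k₁t) = e^(−0.598×9.41) = e^(−5.627) = 0.003599; e^(−k₂t) = e^(−0.3755) = 0.6870.
C_R = 0.598×4.38/(0.0399−0.598) × (0.003599−0.6870) = (-4.693)×(-0.6834) = 3.207 mol/L.
Y_R = C_R/C_{A0} = 3.207/4.38 = 0.732.

0.732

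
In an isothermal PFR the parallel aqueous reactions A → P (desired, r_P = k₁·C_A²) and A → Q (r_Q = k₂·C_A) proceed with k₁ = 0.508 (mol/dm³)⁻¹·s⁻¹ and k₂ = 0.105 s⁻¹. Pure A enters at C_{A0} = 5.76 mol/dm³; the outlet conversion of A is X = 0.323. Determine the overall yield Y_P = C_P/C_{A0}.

0.310

C_A = C_{A0}(1−X) = 3.900 mol/dm³.
Along a PFR/batch, dC_Q/dC_A = −r_Q/(r_P+r_Q) = −k₂/(k₂+k₁·C_A).
Integrating from C_{A0} to C_A: C_Q = (0.105/0.508)·ln[(0.105+0.508·5.76)/(0.105+0.508·3.90)] = 0.2067·ln(3.031/2.086) = 0.07724 mol/dm³.
Then C_P = (C_{A0}−C_A) − C_Q = 1.860 − 0.07724 = 1.783 mol/dm³.
Y_P = C_P/C_{A0} = 1.783/5.76 = 0.310.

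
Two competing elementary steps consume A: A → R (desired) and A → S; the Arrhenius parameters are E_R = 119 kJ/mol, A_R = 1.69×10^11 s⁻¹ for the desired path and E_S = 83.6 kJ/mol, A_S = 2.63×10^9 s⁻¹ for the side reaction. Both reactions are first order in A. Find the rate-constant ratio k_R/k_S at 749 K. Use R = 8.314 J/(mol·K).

Since both paths have the same order in A, the concentration cancels and S_{R/S} = k_R/k_S = (A_R/A_S)·exp[(E_S−E_R)/(RT)].
(E_S−E_R)/(RT) = (83.6−119)×10³/(8.314×749) = -35400/6227 = -5.685.
k_R/k_S = (1.69×10^11/2.63×10^9)·exp(-5.685) = 64.26 × 0.003397 = 0.218.
Since E_R > E_S, raising the temperature improves selectivity toward R.

0.218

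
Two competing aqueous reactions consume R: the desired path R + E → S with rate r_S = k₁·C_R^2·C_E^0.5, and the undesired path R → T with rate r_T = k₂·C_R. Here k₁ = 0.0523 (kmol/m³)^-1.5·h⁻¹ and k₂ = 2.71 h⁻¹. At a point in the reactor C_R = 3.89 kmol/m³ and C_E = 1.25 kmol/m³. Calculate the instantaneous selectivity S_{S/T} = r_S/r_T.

0.0839

S_{S/T} = r_S/r_T = (k₁·C_R^2·C_E^0.5)/(k₂·C_R) = (k₁/k₂)·C_R·C_E^0.5.
= (0.0523×3.890^2×1.250^0.5) / (2.71×3.890) = 0.8848/10.54 = 0.0839.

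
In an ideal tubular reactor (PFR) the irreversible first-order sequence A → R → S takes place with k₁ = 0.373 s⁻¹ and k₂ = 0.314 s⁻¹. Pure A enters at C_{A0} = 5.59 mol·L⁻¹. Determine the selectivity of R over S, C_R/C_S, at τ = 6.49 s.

Solving the coupled first-order balances gives C_R(τ) = [k₁/(k₂−k₁)]·C_{A0}·(e^(−k₁τ) − e^(−k₂τ)).
e^(−k₁τ) = e^(−0.373×6.49) = e^(−2.421) = 0.08885; e^(−k₂τ) = e^(−2.038) = 0.1303.
C_R = 0.373×5.59/(0.314−0.373) × (0.08885−0.1303) = (-35.34)×(-0.04145) = 1.465 mol·L⁻¹.
C_A = C_{A0}e^(−k₁τ) = 0.4967 mol·L⁻¹, so C_S = C_{A0}−C_A−C_R = 3.628 mol·L⁻¹; C_R/C_S = 0.404.

0.404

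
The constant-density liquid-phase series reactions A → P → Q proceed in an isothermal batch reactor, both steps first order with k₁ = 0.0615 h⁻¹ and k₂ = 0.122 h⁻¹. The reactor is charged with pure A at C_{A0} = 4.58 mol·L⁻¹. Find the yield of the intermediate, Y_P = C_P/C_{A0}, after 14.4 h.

For first-order series with pure A initially, C_P(t) = k₁C_{A0}/(k₂−k₁)·(e^(−k₁t) − e^(−k₂t)).
e^(−k₁t) = e^(−0.0615×14.4) = e^(−0.8856) = 0.4125; e^(−k₂t) = e^(−1.757) = 0.1726.
C_P = 0.0615×4.58/(0.122−0.0615) × (0.4125−0.1726) = 4.656×0.2399 = 1.117 mol·L⁻¹.
Y_P = C_P/C_{A0} = 1.117/4.58 = 0.244.

0.244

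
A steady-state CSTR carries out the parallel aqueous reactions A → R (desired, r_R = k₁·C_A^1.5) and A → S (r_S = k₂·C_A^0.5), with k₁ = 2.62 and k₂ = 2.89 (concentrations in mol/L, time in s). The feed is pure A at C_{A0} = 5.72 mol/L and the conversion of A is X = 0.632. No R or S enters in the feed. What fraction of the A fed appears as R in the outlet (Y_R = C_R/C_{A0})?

Exit C_A = C_{A0}(1−X) = 5.72×0.368 = 2.105 mol/L.
A CSTR operates uniformly at the exit composition, giving r_R = 8.001 and r_S = 4.193 (each k·C_A^n at C_A = 2.105).
Fraction of consumed A going to R: r_R/(r_R+r_S) = 0.6562.
C_R = 0.6562·C_{A0}·X = 0.6562×5.72×0.632 = 2.37 mol/L; Y_R = C_R/C_{A0} = 0.415.

0.415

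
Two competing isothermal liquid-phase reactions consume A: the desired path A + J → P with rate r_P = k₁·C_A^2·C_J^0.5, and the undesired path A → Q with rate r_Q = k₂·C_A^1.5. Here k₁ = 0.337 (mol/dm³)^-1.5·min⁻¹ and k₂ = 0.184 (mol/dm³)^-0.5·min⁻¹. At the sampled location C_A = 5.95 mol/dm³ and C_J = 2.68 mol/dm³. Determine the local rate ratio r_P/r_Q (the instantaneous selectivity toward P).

7.31

S_{P/Q} = r_P/r_Q = (k₁·C_A^2·C_J^0.5)/(k₂·C_A^1.5) = (k₁/k₂)·C_A^0.5·C_J^0.5.
= (0.337×5.950^2×2.680^0.5) / (0.184×5.950^1.5) = 19.53/2.671 = 7.31.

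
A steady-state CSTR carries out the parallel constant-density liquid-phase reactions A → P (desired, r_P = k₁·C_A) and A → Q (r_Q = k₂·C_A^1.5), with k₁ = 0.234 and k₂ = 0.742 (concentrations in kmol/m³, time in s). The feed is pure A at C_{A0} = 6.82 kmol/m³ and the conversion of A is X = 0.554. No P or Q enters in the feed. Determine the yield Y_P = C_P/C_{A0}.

0.0848

Exit C_A = C_{A0}(1−X) = 6.82×0.446 = 3.042 kmol/m³.
A CSTR operates uniformly at the exit composition, giving r_P = 0.7118 and r_Q = 3.936 (each k·C_A^n at C_A = 3.042).
Fraction of consumed A going to P: r_P/(r_P+r_Q) = 0.1531.
C_P = 0.1531·C_{A0}·X = 0.1531×6.82×0.554 = 0.579 kmol/m³; Y_P = C_P/C_{A0} = 0.0848.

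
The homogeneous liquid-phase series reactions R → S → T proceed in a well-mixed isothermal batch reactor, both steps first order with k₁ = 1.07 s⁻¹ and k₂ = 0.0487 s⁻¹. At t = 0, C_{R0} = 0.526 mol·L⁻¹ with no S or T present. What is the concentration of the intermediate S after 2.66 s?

For first-order series with pure R initially, C_S(t) = k₁C_{R0}/(k₂−k₁)·(e^(−k₁t) − e^(−k₂t)).
e^(−k₁t) = e^(−1.07×2.66) = e^(−2.846) = 0.05806; e^(−k₂t) = e^(−0.1295) = 0.8785.
C_S = 1.07×0.526/(0.0487−1.07) × (0.05806−0.8785) = (-0.5511)×(-0.8204) = 0.4521 mol·L⁻¹.

0.452 mol·L⁻¹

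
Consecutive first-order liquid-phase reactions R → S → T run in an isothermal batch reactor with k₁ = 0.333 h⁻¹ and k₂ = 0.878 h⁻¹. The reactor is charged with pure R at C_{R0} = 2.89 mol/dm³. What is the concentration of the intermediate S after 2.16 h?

The intermediate concentration in a first-order A→B→C sequence is C_S = k₁C_{R0}(e^(−k₁t) − e^(−k₂t))/(k₂−k₁).
e^(−k₁t) = e^(−0.333×2.16) = e^(−0.7193) = 0.4871; e^(−k₂t) = e^(−1.896) = 0.1501.
C_S = 0.333×2.89/(0.878−0.333) × (0.4871−0.1501) = 1.766×0.3370 = 0.5951 mol/dm³.

0.595 mol/dm³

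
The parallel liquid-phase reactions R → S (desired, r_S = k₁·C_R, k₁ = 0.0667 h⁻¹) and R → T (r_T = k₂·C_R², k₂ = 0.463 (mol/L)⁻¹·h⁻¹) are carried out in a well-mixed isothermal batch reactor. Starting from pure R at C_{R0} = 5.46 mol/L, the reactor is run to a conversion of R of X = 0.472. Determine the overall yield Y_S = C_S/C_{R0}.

0.0163

C_R = C_{R0}(1−X) = 2.883 mol/L.
Along a PFR/batch, dC_S/dC_R = −r_S/(r_S+r_T) = −k₁/(k₁+k₂·C_R).
Integrating from C_{R0} to C_R: C_S = (0.0667/0.463)·ln[(0.0667+0.463·5.46)/(0.0667+0.463·2.88)] = 0.1441·ln(2.595/1.401) = 0.08873 mol/L.
Y_S = C_S/C_{R0} = 0.08873/5.46 = 0.0163.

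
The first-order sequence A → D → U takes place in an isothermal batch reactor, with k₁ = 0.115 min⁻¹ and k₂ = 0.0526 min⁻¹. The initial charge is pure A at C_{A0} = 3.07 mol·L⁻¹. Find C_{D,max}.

1.59 mol·L⁻¹

For a first-order series the maximum intermediate yield is C_{D,max}/C_{A0} = (k₁/k₂)^[k₂/(k₂−k₁)].
= (0.115/0.0526)^(0.0526/(0.0526−0.115)) = (2.186)^(-0.8429) = 0.5172.
C_{D,max} = 0.5172×3.07 = 1.59 mol·L⁻¹.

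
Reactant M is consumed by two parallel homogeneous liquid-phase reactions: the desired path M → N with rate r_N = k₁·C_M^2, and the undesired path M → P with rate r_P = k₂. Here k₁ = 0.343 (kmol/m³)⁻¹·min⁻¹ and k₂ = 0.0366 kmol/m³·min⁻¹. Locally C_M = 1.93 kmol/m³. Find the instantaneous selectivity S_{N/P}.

S_{N/P} = r_N/r_P = (k₁·C_M^2)/(k₂) = (k₁/k₂)·C_M^2.
= (0.343×1.930^2) / (0.0366) = 1.278/0.03660 = 34.9.
Since the desired path is higher order in M, keeping C_M high (PFR or concentrated feed) favours N.

34.9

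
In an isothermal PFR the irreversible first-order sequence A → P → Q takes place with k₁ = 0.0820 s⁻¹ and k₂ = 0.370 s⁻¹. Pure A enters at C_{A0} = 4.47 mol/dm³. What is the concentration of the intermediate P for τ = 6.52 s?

0.632 mol/dm³

The intermediate concentration in a first-order A→B→C sequence is C_P = k₁C_{A0}(e^(−k₁τ) − e^(−k₂τ))/(k₂−k₁).
e^(−k₁τ) = e^(−0.0820×6.52) = e^(−0.5346) = 0.5859; e^(−k₂τ) = e^(−2.412) = 0.08960.
C_P = 0.0820×4.47/(0.370−0.0820) × (0.5859−0.08960) = 1.273×0.4963 = 0.6316 mol/dm³.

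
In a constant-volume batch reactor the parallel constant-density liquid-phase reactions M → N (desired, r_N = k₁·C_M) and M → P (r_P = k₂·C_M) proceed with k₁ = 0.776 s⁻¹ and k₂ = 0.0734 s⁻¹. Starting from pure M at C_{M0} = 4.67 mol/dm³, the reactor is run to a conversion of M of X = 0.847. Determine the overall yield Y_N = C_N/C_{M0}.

C_M = C_{M0}(1−X) = 0.7145 mol/dm³.
Both paths are first order in M, so the instantaneous fraction to N is constant: dC_N/d(−C_M) = k₁/(k₁+k₂) = 0.9136.
C_N = 0.9136·(C_{M0}−C_M) = 0.9136×3.955 = 3.61 mol/dm³.
Y_N = C_N/C_{M0} = 3.614/4.67 = 0.774.

0.774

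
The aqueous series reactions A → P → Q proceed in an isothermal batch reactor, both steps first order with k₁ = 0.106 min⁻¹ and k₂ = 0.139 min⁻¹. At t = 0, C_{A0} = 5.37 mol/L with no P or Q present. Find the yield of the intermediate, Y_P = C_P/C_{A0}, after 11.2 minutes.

0.303

For first-order series with pure A initially, C_P(t) = k₁C_{A0}/(k₂−k₁)·(e^(−k₁t) − e^(−k₂t)).
e^(−k₁t) = e^(−0.106×11.2) = e^(−1.187) = 0.3051; e^(−k₂t) = e^(−1.557) = 0.2108.
C_P = 0.106×5.37/(0.139−0.106) × (0.3051−0.2108) = 17.25×0.09426 = 1.626 mol/L.
Y_P = C_P/C_{A0} = 1.626/5.37 = 0.303.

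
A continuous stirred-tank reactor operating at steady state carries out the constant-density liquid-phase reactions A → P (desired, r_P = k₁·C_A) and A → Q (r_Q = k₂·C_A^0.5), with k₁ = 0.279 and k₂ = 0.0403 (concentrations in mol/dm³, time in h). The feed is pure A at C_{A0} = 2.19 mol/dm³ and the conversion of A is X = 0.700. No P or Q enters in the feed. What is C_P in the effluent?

Exit C_A = C_{A0}(1−X) = 2.19×0.300 = 0.6570 mol/dm³.
A CSTR operates uniformly at the exit composition, giving r_P = 0.1833 and r_Q = 0.03267 (each k·C_A^n at C_A = 0.6570).
Fraction of consumed A going to P: r_P/(r_P+r_Q) = 0.8487.
C_P = 0.8487·C_{A0}·X = 0.8487×2.19×0.700 = 1.30 mol/dm³.

1.30 mol/dm³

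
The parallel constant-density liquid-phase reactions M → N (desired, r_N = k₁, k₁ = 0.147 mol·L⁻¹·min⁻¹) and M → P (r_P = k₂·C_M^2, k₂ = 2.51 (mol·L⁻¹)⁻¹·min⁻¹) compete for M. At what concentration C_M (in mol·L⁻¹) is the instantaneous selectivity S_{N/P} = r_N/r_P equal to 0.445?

0.363 mol·L⁻¹

S_{N/P} = (k₁/k₂)·C_M^-2 ⇒ C_M = (S·k₂/k₁)^(-0.5).
= (0.445×2.51/0.147)^(-0.5) = (7.598)^(-0.5) = 0.363 mol·L⁻¹.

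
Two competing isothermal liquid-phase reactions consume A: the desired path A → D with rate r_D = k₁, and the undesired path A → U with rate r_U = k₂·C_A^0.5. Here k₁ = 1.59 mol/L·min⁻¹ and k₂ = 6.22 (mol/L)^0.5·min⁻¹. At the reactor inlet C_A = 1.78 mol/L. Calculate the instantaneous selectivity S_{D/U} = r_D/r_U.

0.192

S_{D/U} = r_D/r_U = (k₁)/(k₂·C_A^0.5) = (k₁/k₂)·C_A^-0.5.
= (1.59) / (6.22×1.780^0.5) = 1.590/8.299 = 0.192.
The undesired path is higher order in A, so low C_A (CSTR or dilute feed) favours D.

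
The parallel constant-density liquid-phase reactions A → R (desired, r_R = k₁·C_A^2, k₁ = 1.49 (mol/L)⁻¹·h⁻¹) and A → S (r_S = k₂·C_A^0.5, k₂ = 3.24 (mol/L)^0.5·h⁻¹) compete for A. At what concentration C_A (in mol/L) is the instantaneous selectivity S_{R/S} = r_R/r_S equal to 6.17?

5.65 mol/L

S_{R/S} = (k₁/k₂)·C_A^1.5 ⇒ C_A = (S·k₂/k₁)^(1/1.5).
= (6.17×3.24/1.49)^(0.6667) = (13.42)^(0.6667) = 5.65 mol/L.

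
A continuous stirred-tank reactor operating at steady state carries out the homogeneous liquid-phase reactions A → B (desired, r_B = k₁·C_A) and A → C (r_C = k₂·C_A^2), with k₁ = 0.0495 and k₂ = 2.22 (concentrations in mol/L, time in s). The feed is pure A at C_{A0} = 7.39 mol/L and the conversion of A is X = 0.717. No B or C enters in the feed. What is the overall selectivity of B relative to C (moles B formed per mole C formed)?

0.0107

Exit C_A = C_{A0}(1−X) = 7.39×0.283 = 2.091 mol/L.
Rates in a CSTR are evaluated at the outlet concentration: r_B = 0.0495×2.091 = 0.1035, r_C = 2.22×2.091^2 = 9.710.
Overall selectivity = C_B/C_C = r_Bτ/(r_Cτ) = r_B/r_C = 0.0107.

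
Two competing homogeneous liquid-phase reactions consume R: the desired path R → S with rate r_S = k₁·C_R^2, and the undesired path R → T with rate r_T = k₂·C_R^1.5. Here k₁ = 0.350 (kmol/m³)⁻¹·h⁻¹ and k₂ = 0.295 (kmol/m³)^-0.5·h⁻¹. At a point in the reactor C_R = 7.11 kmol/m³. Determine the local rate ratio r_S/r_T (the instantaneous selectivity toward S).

3.16

S_{S/T} = r_S/r_T = (k₁·C_R^2)/(k₂·C_R^1.5) = (k₁/k₂)·C_R^0.5.
= (0.350×7.110^2) / (0.295×7.110^1.5) = 17.69/5.593 = 3.16.
Since the desired path is higher order in R, keeping C_R high (PFR or concentrated feed) favours S.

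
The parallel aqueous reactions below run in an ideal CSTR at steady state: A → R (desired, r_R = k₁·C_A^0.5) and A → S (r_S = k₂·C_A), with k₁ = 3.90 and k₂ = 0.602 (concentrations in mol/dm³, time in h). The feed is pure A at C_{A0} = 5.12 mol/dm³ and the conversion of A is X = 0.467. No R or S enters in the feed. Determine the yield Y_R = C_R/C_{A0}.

Exit C_A = C_{A0}(1−X) = 5.12×0.533 = 2.729 mol/dm³.
In a CSTR the entire volume is at exit conditions, so r_R = 3.90×2.729^0.5 = 6.443 and r_S = 0.602×2.729 = 1.643.
Fraction of consumed A going to R: r_R/(r_R+r_S) = 0.7968.
C_R = 0.7968·C_{A0}·X = 0.7968×5.12×0.467 = 1.91 mol/dm³; Y_R = C_R/C_{A0} = 0.372.

0.372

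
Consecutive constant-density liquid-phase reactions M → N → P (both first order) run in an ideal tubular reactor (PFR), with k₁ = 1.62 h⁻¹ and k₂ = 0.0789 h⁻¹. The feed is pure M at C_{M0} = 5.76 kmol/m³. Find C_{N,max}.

4.93 kmol/m³

Evaluating C_N at τ_opt = ln(k₂/k₁)/(k₂−k₁) gives C_{N,max}/C_{M0} = (k₁/k₂)^[k₂/(k₂−k₁)].
= (1.62/0.0789)^(0.0789/(0.0789−1.62)) = (20.53)^(-0.05120) = 0.8567.
C_{N,max} = 0.8567×5.76 = 4.93 kmol/m³.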